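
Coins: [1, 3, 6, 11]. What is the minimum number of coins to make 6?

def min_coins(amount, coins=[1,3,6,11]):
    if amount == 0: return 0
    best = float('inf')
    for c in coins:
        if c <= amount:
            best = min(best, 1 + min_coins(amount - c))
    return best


Building up with DP:
min_coins(0) = 0
min_coins(1) = min(1+min_coins(0)=1+0=1) = 1
min_coins(2) = min(1+min_coins(1)=1+1=2) = 2
min_coins(3) = min(1+min_coins(2)=1+2=3, 1+min_coins(0)=1+0=1) = 1
min_coins(4) = min(1+min_coins(3)=1+1=2, 1+min_coins(1)=1+1=2) = 2
min_coins(5) = min(1+min_coins(4)=1+2=3, 1+min_coins(2)=1+2=3) = 3
min_coins(6) = min(1+min_coins(5)=1+3=4, 1+min_coins(3)=1+1=2, 1+min_coins(0)=1+0=1) = 1

1


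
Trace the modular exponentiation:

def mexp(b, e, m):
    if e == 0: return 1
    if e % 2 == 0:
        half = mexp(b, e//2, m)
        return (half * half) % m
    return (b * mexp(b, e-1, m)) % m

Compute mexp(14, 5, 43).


mexp(14, 5, 43): e is odd, compute mexp(14, 4, 43)
  mexp(14, 4, 43): e is even, compute mexp(14, 2, 43)
    mexp(14, 2, 43): e is even, compute mexp(14, 1, 43)
      mexp(14, 1, 43): e is odd, compute mexp(14, 0, 43)
        mexp(14, 0, 43) = 1
      (14 * 1) % 43 = 14
    half=14, (14*14) % 43 = 24
  half=24, (24*24) % 43 = 17
(14 * 17) % 43 = 23

23


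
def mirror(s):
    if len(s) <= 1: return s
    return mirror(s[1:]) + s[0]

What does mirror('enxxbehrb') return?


mirror('enxxbehrb') = mirror('nxxbehrb') + 'e'
mirror('nxxbehrb') = mirror('xxbehrb') + 'n'
mirror('xxbehrb') = mirror('xbehrb') + 'x'
mirror('xbehrb') = mirror('behrb') + 'x'
mirror('behrb') = mirror('ehrb') + 'b'
mirror('ehrb') = mirror('hrb') + 'e'
mirror('hrb') = mirror('rb') + 'h'
mirror('rb') = mirror('b') + 'r'
mirror('b') = 'b'  (base case)
Concatenating: 'b' + 'r' + 'h' + 'e' + 'b' + 'x' + 'x' + 'n' + 'e' = 'brhebxxne'

brhebxxne


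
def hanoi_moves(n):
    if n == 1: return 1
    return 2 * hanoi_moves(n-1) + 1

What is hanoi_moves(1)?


hanoi_moves(1) = 1  (base case)

1


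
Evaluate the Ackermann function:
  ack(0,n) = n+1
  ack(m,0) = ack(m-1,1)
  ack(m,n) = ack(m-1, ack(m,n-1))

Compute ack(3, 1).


ack(3, 1) = ack(2, ack(3, 0))
  ack(3, 0) = ack(2, 1)
    ack(2, 1) = ack(1, ack(2, 0))
      ack(2, 0) = ack(1, 1)
        ack(1, 1) = ack(0, ack(1, 0))
          ack(1, 0) = ack(0, 1)
          ack(0, 1) = 2
          = ack(0, 2)
          ack(0, 2) = 3
      = ack(1, 3)
      ack(1, 3) = ack(0, ack(1, 2))
        ack(1, 2) = ack(0, ack(1, 1))
          ack(1, 1) = ack(0, ack(1, 0))
          ack(1, 0) = ack(0, 1)
          ack(0, 1) = 2
            = ack(0, 2)
          ack(0, 2) = 3
          = ack(0, 3)
          ack(0, 3) = 4
        = ack(0, 4)
        ack(0, 4) = 5
  = ack(2, 5)
  ack(2, 5) = ack(1, ack(2, 4))
    ack(2, 4) = ack(1, ack(2, 3))
      ack(2, 3) = ack(1, ack(2, 2))
... (trace truncated)
Result: ack(3, 1) = 13

13


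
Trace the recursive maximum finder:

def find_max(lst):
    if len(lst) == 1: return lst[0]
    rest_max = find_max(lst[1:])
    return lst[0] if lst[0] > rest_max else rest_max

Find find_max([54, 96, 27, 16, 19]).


find_max([54, 96, 27, 16, 19]): compare 54 with find_max([96, 27, 16, 19])
find_max([96, 27, 16, 19]): compare 96 with find_max([27, 16, 19])
find_max([27, 16, 19]): compare 27 with find_max([16, 19])
find_max([16, 19]): compare 16 with find_max([19])
find_max([19]) = 19  (base case)
Compare 16 with 19 -> 19
Compare 27 with 19 -> 27
Compare 96 with 27 -> 96
Compare 54 with 96 -> 96

96


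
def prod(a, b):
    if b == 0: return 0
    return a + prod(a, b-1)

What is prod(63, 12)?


prod(63, 12) = 63 + prod(63, 11)
prod(63, 11) = 63 + prod(63, 10)
prod(63, 10) = 63 + prod(63, 9)
prod(63, 9) = 63 + prod(63, 8)
prod(63, 8) = 63 + prod(63, 7)
prod(63, 7) = 63 + prod(63, 6)
prod(63, 6) = 63 + prod(63, 5)
prod(63, 5) = 63 + prod(63, 4)
prod(63, 4) = 63 + prod(63, 3)
prod(63, 3) = 63 + prod(63, 2)
prod(63, 2) = 63 + prod(63, 1)
prod(63, 1) = 63 + prod(63, 0)
prod(63, 0) = 0  (base case)
Total: 63 + 63 + 63 + 63 + 63 + 63 + 63 + 63 + 63 + 63 + 63 + 63 + 0 = 756

756


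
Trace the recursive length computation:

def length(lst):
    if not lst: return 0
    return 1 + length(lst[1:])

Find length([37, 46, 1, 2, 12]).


length([37, 46, 1, 2, 12]) = 1 + length([46, 1, 2, 12])
length([46, 1, 2, 12]) = 1 + length([1, 2, 12])
length([1, 2, 12]) = 1 + length([2, 12])
length([2, 12]) = 1 + length([12])
length([12]) = 1 + length([])
length([]) = 0  (base case)
Unwinding: 1 + 1 + 1 + 1 + 1 + 0 = 5

5


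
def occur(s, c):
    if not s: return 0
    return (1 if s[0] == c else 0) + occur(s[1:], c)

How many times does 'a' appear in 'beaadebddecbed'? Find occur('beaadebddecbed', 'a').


s[0]='b' != 'a' -> 0
s[0]='e' != 'a' -> 0
s[0]='a' == 'a' -> 1
s[0]='a' == 'a' -> 1
s[0]='d' != 'a' -> 0
s[0]='e' != 'a' -> 0
s[0]='b' != 'a' -> 0
s[0]='d' != 'a' -> 0
s[0]='d' != 'a' -> 0
s[0]='e' != 'a' -> 0
s[0]='c' != 'a' -> 0
s[0]='b' != 'a' -> 0
s[0]='e' != 'a' -> 0
s[0]='d' != 'a' -> 0
Sum: 0 + 0 + 1 + 1 + 0 + 0 + 0 + 0 + 0 + 0 + 0 + 0 + 0 + 0 = 2

2


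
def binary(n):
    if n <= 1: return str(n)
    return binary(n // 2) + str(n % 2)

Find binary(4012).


binary(4012) = binary(2006) + '0'
binary(2006) = binary(1003) + '0'
binary(1003) = binary(501) + '1'
binary(501) = binary(250) + '1'
binary(250) = binary(125) + '0'
binary(125) = binary(62) + '1'
binary(62) = binary(31) + '0'
binary(31) = binary(15) + '1'
binary(15) = binary(7) + '1'
binary(7) = binary(3) + '1'
binary(3) = binary(1) + '1'
binary(1) = '1'  (base case)
Concatenating: '1' + '1' + '1' + '1' + '1' + '0' + '1' + '0' + '1' + '1' + '0' + '0' = '111110101100'

111110101100


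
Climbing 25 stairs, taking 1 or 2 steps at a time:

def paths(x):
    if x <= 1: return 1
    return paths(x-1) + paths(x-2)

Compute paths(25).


Building up from base cases:
paths(0) = 1
paths(1) = 1
paths(2) = paths(1) + paths(0) = 1 + 1 = 2
paths(3) = paths(2) + paths(1) = 2 + 1 = 3
paths(4) = paths(3) + paths(2) = 3 + 2 = 5
paths(5) = paths(4) + paths(3) = 5 + 3 = 8
paths(6) = paths(5) + paths(4) = 8 + 5 = 13
paths(7) = paths(6) + paths(5) = 13 + 8 = 21
paths(8) = paths(7) + paths(6) = 21 + 13 = 34
paths(9) = paths(8) + paths(7) = 34 + 21 = 55
paths(10) = paths(9) + paths(8) = 55 + 34 = 89
paths(11) = paths(10) + paths(9) = 89 + 55 = 144
paths(12) = paths(11) + paths(10) = 144 + 89 = 233
paths(13) = paths(12) + paths(11) = 233 + 144 = 377
paths(14) = paths(13) + paths(12) = 377 + 233 = 610
paths(15) = paths(14) + paths(13) = 610 + 377 = 987
paths(16) = paths(15) + paths(14) = 987 + 610 = 1597
paths(17) = paths(16) + paths(15) = 1597 + 987 = 2584
paths(18) = paths(17) + paths(16) = 2584 + 1597 = 4181
paths(19) = paths(18) + paths(17) = 4181 + 2584 = 6765
paths(20) = paths(19) + paths(18) = 6765 + 4181 = 10946
paths(21) = paths(20) + paths(19) = 10946 + 6765 = 17711
paths(22) = paths(21) + paths(20) = 17711 + 10946 = 28657
paths(23) = paths(22) + paths(21) = 28657 + 17711 = 46368
paths(24) = paths(23) + paths(22) = 46368 + 28657 = 75025
paths(25) = paths(24) + paths(23) = 75025 + 46368 = 121393

121393


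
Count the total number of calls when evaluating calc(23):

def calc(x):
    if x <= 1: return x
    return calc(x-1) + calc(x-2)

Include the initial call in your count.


Let C(n) = total calls for calc(n)
C(0) = 1, C(1) = 1
C(2) = 1 + C(1) + C(0) = 1 + 1 + 1 = 3
C(3) = 1 + C(2) + C(1) = 1 + 3 + 1 = 5
C(4) = 1 + C(3) + C(2) = 1 + 5 + 3 = 9
C(5) = 1 + C(4) + C(3) = 1 + 9 + 5 = 15
C(6) = 1 + C(5) + C(4) = 1 + 15 + 9 = 25
C(7) = 1 + C(6) + C(5) = 1 + 25 + 15 = 41
C(8) = 1 + C(7) + C(6) = 1 + 41 + 25 = 67
C(9) = 1 + C(8) + C(7) = 1 + 67 + 41 = 109
C(10) = 1 + C(9) + C(8) = 1 + 109 + 67 = 177
C(11) = 1 + C(10) + C(9) = 1 + 177 + 109 = 287
C(12) = 1 + C(11) + C(10) = 1 + 287 + 177 = 465
C(13) = 1 + C(12) + C(11) = 1 + 465 + 287 = 753
C(14) = 1 + C(13) + C(12) = 1 + 753 + 465 = 1219
C(15) = 1 + C(14) + C(13) = 1 + 1219 + 753 = 1973
C(16) = 1 + C(15) + C(14) = 1 + 1973 + 1219 = 3193
C(17) = 1 + C(16) + C(15) = 1 + 3193 + 1973 = 5167
C(18) = 1 + C(17) + C(16) = 1 + 5167 + 3193 = 8361
C(19) = 1 + C(18) + C(17) = 1 + 8361 + 5167 = 13529
C(20) = 1 + C(19) + C(18) = 1 + 13529 + 8361 = 21891
C(21) = 1 + C(20) + C(19) = 1 + 21891 + 13529 = 35421
C(22) = 1 + C(21) + C(20) = 1 + 35421 + 21891 = 57313
C(23) = 1 + C(22) + C(21) = 1 + 57313 + 35421 = 92735

92735


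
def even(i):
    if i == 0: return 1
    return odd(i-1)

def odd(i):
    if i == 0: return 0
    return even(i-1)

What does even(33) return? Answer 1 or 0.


even(33) = odd(32)
odd(32) = even(31)
even(31) = odd(30)
odd(30) = even(29)
even(29) = odd(28)
odd(28) = even(27)
even(27) = odd(26)
odd(26) = even(25)
even(25) = odd(24)
odd(24) = even(23)
even(23) = odd(22)
odd(22) = even(21)
even(21) = odd(20)
odd(20) = even(19)
even(19) = odd(18)
odd(18) = even(17)
even(17) = odd(16)
odd(16) = even(15)
even(15) = odd(14)
odd(14) = even(13)
even(13) = odd(12)
odd(12) = even(11)
even(11) = odd(10)
odd(10) = even(9)
even(9) = odd(8)
odd(8) = even(7)
even(7) = odd(6)
odd(6) = even(5)
even(5) = odd(4)
odd(4) = even(3)
even(3) = odd(2)
odd(2) = even(1)
even(1) = odd(0)
odd(0) = 0  (base case)
Result: 0

0


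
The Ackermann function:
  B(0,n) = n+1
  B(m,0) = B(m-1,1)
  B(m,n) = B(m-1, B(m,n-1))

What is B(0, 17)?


B(0, 17) = 18
Result: B(0, 17) = 18

18


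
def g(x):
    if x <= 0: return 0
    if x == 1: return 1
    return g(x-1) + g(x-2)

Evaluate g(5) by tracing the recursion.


Computing g(5) bottom-up:
g(0) = 0
g(1) = 1
g(2) = g(1) + g(0) = 1 + 0 = 1
g(3) = g(2) + g(1) = 1 + 1 = 2
g(4) = g(3) + g(2) = 2 + 1 = 3
g(5) = g(4) + g(3) = 3 + 2 = 5

5


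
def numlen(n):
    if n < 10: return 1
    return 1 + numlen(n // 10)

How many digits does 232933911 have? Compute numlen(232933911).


numlen(232933911) = 1 + numlen(23293391)
numlen(23293391) = 1 + numlen(2329339)
numlen(2329339) = 1 + numlen(232933)
numlen(232933) = 1 + numlen(23293)
numlen(23293) = 1 + numlen(2329)
numlen(2329) = 1 + numlen(232)
numlen(232) = 1 + numlen(23)
numlen(23) = 1 + numlen(2)
numlen(2) = 1  (base case: 2 < 10)
Unwinding: 1 + 1 + 1 + 1 + 1 + 1 + 1 + 1 + 1 = 9

9


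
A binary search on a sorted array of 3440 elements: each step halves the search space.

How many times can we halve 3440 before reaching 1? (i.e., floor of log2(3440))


3440 / 2 = 1720
1720 / 2 = 860
860 / 2 = 430
430 / 2 = 215
215 / 2 = 107
107 / 2 = 53
53 / 2 = 26
26 / 2 = 13
13 / 2 = 6
6 / 2 = 3
3 / 2 = 1
Reached 1 after 11 halvings

11


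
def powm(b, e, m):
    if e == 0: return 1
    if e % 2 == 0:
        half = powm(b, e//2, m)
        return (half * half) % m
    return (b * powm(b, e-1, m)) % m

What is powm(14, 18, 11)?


powm(14, 18, 11): e is even, compute powm(14, 9, 11)
  powm(14, 9, 11): e is odd, compute powm(14, 8, 11)
    powm(14, 8, 11): e is even, compute powm(14, 4, 11)
      powm(14, 4, 11): e is even, compute powm(14, 2, 11)
        powm(14, 2, 11): e is even, compute powm(14, 1, 11)
          powm(14, 1, 11): e is odd, compute powm(14, 0, 11)
          powm(14, 0, 11) = 1
          (14 * 1) % 11 = 3
        half=3, (3*3) % 11 = 9
      half=9, (9*9) % 11 = 4
    half=4, (4*4) % 11 = 5
  (14 * 5) % 11 = 4
half=4, (4*4) % 11 = 5

5


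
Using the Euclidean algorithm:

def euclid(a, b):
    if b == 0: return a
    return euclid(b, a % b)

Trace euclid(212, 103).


euclid(212, 103) = euclid(103, 6)
euclid(103, 6) = euclid(6, 1)
euclid(6, 1) = euclid(1, 0)
euclid(1, 0) = 1  (base case)

1


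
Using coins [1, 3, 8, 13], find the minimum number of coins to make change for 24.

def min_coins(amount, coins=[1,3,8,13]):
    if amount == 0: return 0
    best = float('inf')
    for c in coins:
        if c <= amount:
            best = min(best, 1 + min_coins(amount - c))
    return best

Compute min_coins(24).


Building up with DP:
min_coins(0) = 0
min_coins(1) = min(1+min_coins(0)=1+0=1) = 1
min_coins(2) = min(1+min_coins(1)=1+1=2) = 2
min_coins(3) = min(1+min_coins(2)=1+2=3, 1+min_coins(0)=1+0=1) = 1
min_coins(4) = min(1+min_coins(3)=1+1=2, 1+min_coins(1)=1+1=2) = 2
min_coins(5) = min(1+min_coins(4)=1+2=3, 1+min_coins(2)=1+2=3) = 3
min_coins(6) = min(1+min_coins(5)=1+3=4, 1+min_coins(3)=1+1=2) = 2
min_coins(7) = min(1+min_coins(6)=1+2=3, 1+min_coins(4)=1+2=3) = 3
min_coins(8) = min(1+min_coins(7)=1+3=4, 1+min_coins(5)=1+3=4, 1+min_coins(0)=1+0=1) = 1
min_coins(9) = min(1+min_coins(8)=1+1=2, 1+min_coins(6)=1+2=3, 1+min_coins(1)=1+1=2) = 2
min_coins(10) = min(1+min_coins(9)=1+2=3, 1+min_coins(7)=1+3=4, 1+min_coins(2)=1+2=3) = 3
min_coins(11) = min(1+min_coins(10)=1+3=4, 1+min_coins(8)=1+1=2, 1+min_coins(3)=1+1=2) = 2
min_coins(12) = min(1+min_coins(11)=1+2=3, 1+min_coins(9)=1+2=3, 1+min_coins(4)=1+2=3) = 3
min_coins(13) = min(1+min_coins(12)=1+3=4, 1+min_coins(10)=1+3=4, 1+min_coins(5)=1+3=4, 1+min_coins(0)=1+0=1) = 1
min_coins(14) = min(1+min_coins(13)=1+1=2, 1+min_coins(11)=1+2=3, 1+min_coins(6)=1+2=3, 1+min_coins(1)=1+1=2) = 2
min_coins(15) = min(1+min_coins(14)=1+2=3, 1+min_coins(12)=1+3=4, 1+min_coins(7)=1+3=4, 1+min_coins(2)=1+2=3) = 3
min_coins(16) = min(1+min_coins(15)=1+3=4, 1+min_coins(13)=1+1=2, 1+min_coins(8)=1+1=2, 1+min_coins(3)=1+1=2) = 2
min_coins(17) = min(1+min_coins(16)=1+2=3, 1+min_coins(14)=1+2=3, 1+min_coins(9)=1+2=3, 1+min_coins(4)=1+2=3) = 3
min_coins(18) = min(1+min_coins(17)=1+3=4, 1+min_coins(15)=1+3=4, 1+min_coins(10)=1+3=4, 1+min_coins(5)=1+3=4) = 4
min_coins(19) = min(1+min_coins(18)=1+4=5, 1+min_coins(16)=1+2=3, 1+min_coins(11)=1+2=3, 1+min_coins(6)=1+2=3) = 3
min_coins(20) = min(1+min_coins(19)=1+3=4, 1+min_coins(17)=1+3=4, 1+min_coins(12)=1+3=4, 1+min_coins(7)=1+3=4) = 4
min_coins(21) = min(1+min_coins(20)=1+4=5, 1+min_coins(18)=1+4=5, 1+min_coins(13)=1+1=2, 1+min_coins(8)=1+1=2) = 2
min_coins(22) = min(1+min_coins(21)=1+2=3, 1+min_coins(19)=1+3=4, 1+min_coins(14)=1+2=3, 1+min_coins(9)=1+2=3) = 3
min_coins(23) = min(1+min_coins(22)=1+3=4, 1+min_coins(20)=1+4=5, 1+min_coins(15)=1+3=4, 1+min_coins(10)=1+3=4) = 4
min_coins(24) = min(1+min_coins(23)=1+4=5, 1+min_coins(21)=1+2=3, 1+min_coins(16)=1+2=3, 1+min_coins(11)=1+2=3) = 3

3


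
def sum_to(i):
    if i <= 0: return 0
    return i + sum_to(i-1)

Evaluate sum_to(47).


sum_to(47)
= 47 + 46 + 45 + 44 + 43 + 42 + 41 + 40 + 39 + 38 + 37 + 36 + 35 + 34 + 33 + 32 + 31 + 30 + 29 + 28 + 27 + 26 + 25 + 24 + 23 + 22 + 21 + 20 + 19 + 18 + 17 + 16 + 15 + 14 + 13 + 12 + 11 + 10 + 9 + 8 + 7 + 6 + 5 + 4 + 3 + 2 + 1 + sum_to(0)
= 47 + 46 + 45 + 44 + 43 + 42 + 41 + 40 + 39 + 38 + 37 + 36 + 35 + 34 + 33 + 32 + 31 + 30 + 29 + 28 + 27 + 26 + 25 + 24 + 23 + 22 + 21 + 20 + 19 + 18 + 17 + 16 + 15 + 14 + 13 + 12 + 11 + 10 + 9 + 8 + 7 + 6 + 5 + 4 + 3 + 2 + 1 + 0
= 1128

1128


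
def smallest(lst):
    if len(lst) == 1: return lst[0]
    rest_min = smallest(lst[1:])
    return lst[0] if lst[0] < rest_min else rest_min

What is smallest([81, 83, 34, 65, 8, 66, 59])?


smallest([81, 83, 34, 65, 8, 66, 59]): compare 81 with smallest([83, 34, 65, 8, 66, 59])
smallest([83, 34, 65, 8, 66, 59]): compare 83 with smallest([34, 65, 8, 66, 59])
smallest([34, 65, 8, 66, 59]): compare 34 with smallest([65, 8, 66, 59])
smallest([65, 8, 66, 59]): compare 65 with smallest([8, 66, 59])
smallest([8, 66, 59]): compare 8 with smallest([66, 59])
smallest([66, 59]): compare 66 with smallest([59])
smallest([59]) = 59  (base case)
Compare 66 with 59 -> 59
Compare 8 with 59 -> 8
Compare 65 with 8 -> 8
Compare 34 with 8 -> 8
Compare 83 with 8 -> 8
Compare 81 with 8 -> 8

8


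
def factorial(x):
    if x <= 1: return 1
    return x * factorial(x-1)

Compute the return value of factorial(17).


factorial(17)
= 17 * factorial(16)
= 17 * 16 * factorial(15)
= 17 * 16 * 15 * factorial(14)
= 17 * 16 * 15 * 14 * factorial(13)
= 17 * 16 * 15 * 14 * 13 * factorial(12)
= 17 * 16 * 15 * 14 * 13 * 12 * factorial(11)
= 17 * 16 * 15 * 14 * 13 * 12 * 11 * factorial(10)
= 17 * 16 * 15 * 14 * 13 * 12 * 11 * 10 * factorial(9)
= 17 * 16 * 15 * 14 * 13 * 12 * 11 * 10 * 9 * factorial(8)
= 17 * 16 * 15 * 14 * 13 * 12 * 11 * 10 * 9 * 8 * factorial(7)
= 17 * 16 * 15 * 14 * 13 * 12 * 11 * 10 * 9 * 8 * 7 * factorial(6)
= 17 * 16 * 15 * 14 * 13 * 12 * 11 * 10 * 9 * 8 * 7 * 6 * factorial(5)
= 17 * 16 * 15 * 14 * 13 * 12 * 11 * 10 * 9 * 8 * 7 * 6 * 5 * factorial(4)
= 17 * 16 * 15 * 14 * 13 * 12 * 11 * 10 * 9 * 8 * 7 * 6 * 5 * 4 * factorial(3)
= 17 * 16 * 15 * 14 * 13 * 12 * 11 * 10 * 9 * 8 * 7 * 6 * 5 * 4 * 3 * factorial(2)
= 17 * 16 * 15 * 14 * 13 * 12 * 11 * 10 * 9 * 8 * 7 * 6 * 5 * 4 * 3 * 2 * factorial(1)
= 17 * 16 * 15 * 14 * 13 * 12 * 11 * 10 * 9 * 8 * 7 * 6 * 5 * 4 * 3 * 2 * 1
= 355687428096000

355687428096000


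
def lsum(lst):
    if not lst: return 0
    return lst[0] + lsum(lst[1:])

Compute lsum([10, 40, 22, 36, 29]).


lsum([10, 40, 22, 36, 29]) = 10 + lsum([40, 22, 36, 29])
lsum([40, 22, 36, 29]) = 40 + lsum([22, 36, 29])
lsum([22, 36, 29]) = 22 + lsum([36, 29])
lsum([36, 29]) = 36 + lsum([29])
lsum([29]) = 29 + lsum([])
lsum([]) = 0  (base case)
Total: 10 + 40 + 22 + 36 + 29 + 0 = 137

137


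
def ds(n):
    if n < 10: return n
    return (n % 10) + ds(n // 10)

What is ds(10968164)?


ds(10968164) = 4 + ds(1096816)
ds(1096816) = 6 + ds(109681)
ds(109681) = 1 + ds(10968)
ds(10968) = 8 + ds(1096)
ds(1096) = 6 + ds(109)
ds(109) = 9 + ds(10)
ds(10) = 0 + ds(1)
ds(1) = 1  (base case)
Total: 4 + 6 + 1 + 8 + 6 + 9 + 0 + 1 = 35

35


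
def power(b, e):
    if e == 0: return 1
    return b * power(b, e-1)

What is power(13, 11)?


power(13, 11)
= 13 * power(13, 10)
= 13 * 13 * power(13, 9)
= 13 * 13 * 13 * power(13, 8)
= 13 * 13 * 13 * 13 * power(13, 7)
= 13 * 13 * 13 * 13 * 13 * power(13, 6)
= 13 * 13 * 13 * 13 * 13 * 13 * power(13, 5)
= 13 * 13 * 13 * 13 * 13 * 13 * 13 * power(13, 4)
= 13 * 13 * 13 * 13 * 13 * 13 * 13 * 13 * power(13, 3)
= 13 * 13 * 13 * 13 * 13 * 13 * 13 * 13 * 13 * power(13, 2)
= 13 * 13 * 13 * 13 * 13 * 13 * 13 * 13 * 13 * 13 * power(13, 1)
= 13 * 13 * 13 * 13 * 13 * 13 * 13 * 13 * 13 * 13 * 13 * power(13, 0)
= 13 * 13 * 13 * 13 * 13 * 13 * 13 * 13 * 13 * 13 * 13 * 1
= 1792160394037

1792160394037


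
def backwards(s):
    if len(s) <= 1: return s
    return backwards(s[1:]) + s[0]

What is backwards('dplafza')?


backwards('dplafza') = backwards('plafza') + 'd'
backwards('plafza') = backwards('lafza') + 'p'
backwards('lafza') = backwards('afza') + 'l'
backwards('afza') = backwards('fza') + 'a'
backwards('fza') = backwards('za') + 'f'
backwards('za') = backwards('a') + 'z'
backwards('a') = 'a'  (base case)
Concatenating: 'a' + 'z' + 'f' + 'a' + 'l' + 'p' + 'd' = 'azfalpd'

azfalpd


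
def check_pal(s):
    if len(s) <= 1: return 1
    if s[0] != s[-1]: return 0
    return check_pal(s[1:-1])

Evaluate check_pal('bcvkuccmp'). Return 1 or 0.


check_pal('bcvkuccmp'): s[0]='b' != s[-1]='p' -> return 0
Result: 0 (not a palindrome)

0


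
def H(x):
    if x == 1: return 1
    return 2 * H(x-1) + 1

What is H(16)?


H(16) = 2 * H(15) + 1
H(15) = 2 * H(14) + 1
H(14) = 2 * H(13) + 1
H(13) = 2 * H(12) + 1
H(12) = 2 * H(11) + 1
H(11) = 2 * H(10) + 1
H(10) = 2 * H(9) + 1
H(9) = 2 * H(8) + 1
H(8) = 2 * H(7) + 1
H(7) = 2 * H(6) + 1
H(6) = 2 * H(5) + 1
H(5) = 2 * H(4) + 1
H(4) = 2 * H(3) + 1
H(3) = 2 * H(2) + 1
H(2) = 2 * H(1) + 1
H(1) = 1  (base case)
H(2) = 2 * 1 + 1 = 3
H(3) = 2 * 3 + 1 = 7
H(4) = 2 * 7 + 1 = 15
H(5) = 2 * 15 + 1 = 31
H(6) = 2 * 31 + 1 = 63
H(7) = 2 * 63 + 1 = 127
H(8) = 2 * 127 + 1 = 255
H(9) = 2 * 255 + 1 = 511
H(10) = 2 * 511 + 1 = 1023
H(11) = 2 * 1023 + 1 = 2047
H(12) = 2 * 2047 + 1 = 4095
H(13) = 2 * 4095 + 1 = 8191
H(14) = 2 * 8191 + 1 = 16383
H(15) = 2 * 16383 + 1 = 32767
H(16) = 2 * 32767 + 1 = 65535

65535


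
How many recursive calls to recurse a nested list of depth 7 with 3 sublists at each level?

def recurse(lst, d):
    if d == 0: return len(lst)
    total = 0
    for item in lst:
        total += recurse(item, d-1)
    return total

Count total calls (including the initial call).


At depth 0 (root): 1 call
At depth 1: each of 1 parents calls recurse on 3 children = 3 calls
At depth 2: each of 3 parents calls recurse on 3 children = 9 calls
At depth 3: each of 9 parents calls recurse on 3 children = 27 calls
At depth 4: each of 27 parents calls recurse on 3 children = 81 calls
At depth 5: each of 81 parents calls recurse on 3 children = 243 calls
At depth 6: each of 243 parents calls recurse on 3 children = 729 calls
At depth 7: each of 729 parents calls recurse on 3 children = 2187 calls
Total: 1 + 3 + 9 + 27 + 81 + 243 + 729 + 2187 = 3280

3280


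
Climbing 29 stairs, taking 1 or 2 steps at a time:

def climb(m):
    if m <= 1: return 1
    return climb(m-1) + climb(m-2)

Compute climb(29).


Building up from base cases:
climb(0) = 1
climb(1) = 1
climb(2) = climb(1) + climb(0) = 1 + 1 = 2
climb(3) = climb(2) + climb(1) = 2 + 1 = 3
climb(4) = climb(3) + climb(2) = 3 + 2 = 5
climb(5) = climb(4) + climb(3) = 5 + 3 = 8
climb(6) = climb(5) + climb(4) = 8 + 5 = 13
climb(7) = climb(6) + climb(5) = 13 + 8 = 21
climb(8) = climb(7) + climb(6) = 21 + 13 = 34
climb(9) = climb(8) + climb(7) = 34 + 21 = 55
climb(10) = climb(9) + climb(8) = 55 + 34 = 89
climb(11) = climb(10) + climb(9) = 89 + 55 = 144
climb(12) = climb(11) + climb(10) = 144 + 89 = 233
climb(13) = climb(12) + climb(11) = 233 + 144 = 377
climb(14) = climb(13) + climb(12) = 377 + 233 = 610
climb(15) = climb(14) + climb(13) = 610 + 377 = 987
climb(16) = climb(15) + climb(14) = 987 + 610 = 1597
climb(17) = climb(16) + climb(15) = 1597 + 987 = 2584
climb(18) = climb(17) + climb(16) = 2584 + 1597 = 4181
climb(19) = climb(18) + climb(17) = 4181 + 2584 = 6765
climb(20) = climb(19) + climb(18) = 6765 + 4181 = 10946
climb(21) = climb(20) + climb(19) = 10946 + 6765 = 17711
climb(22) = climb(21) + climb(20) = 17711 + 10946 = 28657
climb(23) = climb(22) + climb(21) = 28657 + 17711 = 46368
climb(24) = climb(23) + climb(22) = 46368 + 28657 = 75025
climb(25) = climb(24) + climb(23) = 75025 + 46368 = 121393
climb(26) = climb(25) + climb(24) = 121393 + 75025 = 196418
climb(27) = climb(26) + climb(25) = 196418 + 121393 = 317811
climb(28) = climb(27) + climb(26) = 317811 + 196418 = 514229
climb(29) = climb(28) + climb(27) = 514229 + 317811 = 832040

832040


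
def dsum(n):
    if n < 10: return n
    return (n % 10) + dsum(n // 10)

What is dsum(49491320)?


dsum(49491320) = 0 + dsum(4949132)
dsum(4949132) = 2 + dsum(494913)
dsum(494913) = 3 + dsum(49491)
dsum(49491) = 1 + dsum(4949)
dsum(4949) = 9 + dsum(494)
dsum(494) = 4 + dsum(49)
dsum(49) = 9 + dsum(4)
dsum(4) = 4  (base case)
Total: 0 + 2 + 3 + 1 + 9 + 4 + 9 + 4 = 32

32


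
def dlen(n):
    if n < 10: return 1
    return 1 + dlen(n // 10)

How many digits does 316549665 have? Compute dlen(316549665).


dlen(316549665) = 1 + dlen(31654966)
dlen(31654966) = 1 + dlen(3165496)
dlen(3165496) = 1 + dlen(316549)
dlen(316549) = 1 + dlen(31654)
dlen(31654) = 1 + dlen(3165)
dlen(3165) = 1 + dlen(316)
dlen(316) = 1 + dlen(31)
dlen(31) = 1 + dlen(3)
dlen(3) = 1  (base case: 3 < 10)
Unwinding: 1 + 1 + 1 + 1 + 1 + 1 + 1 + 1 + 1 = 9

9


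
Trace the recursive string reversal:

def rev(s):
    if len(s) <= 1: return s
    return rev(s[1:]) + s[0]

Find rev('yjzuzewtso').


rev('yjzuzewtso') = rev('jzuzewtso') + 'y'
rev('jzuzewtso') = rev('zuzewtso') + 'j'
rev('zuzewtso') = rev('uzewtso') + 'z'
rev('uzewtso') = rev('zewtso') + 'u'
rev('zewtso') = rev('ewtso') + 'z'
rev('ewtso') = rev('wtso') + 'e'
rev('wtso') = rev('tso') + 'w'
rev('tso') = rev('so') + 't'
rev('so') = rev('o') + 's'
rev('o') = 'o'  (base case)
Concatenating: 'o' + 's' + 't' + 'w' + 'e' + 'z' + 'u' + 'z' + 'j' + 'y' = 'ostwezuzjy'

ostwezuzjy


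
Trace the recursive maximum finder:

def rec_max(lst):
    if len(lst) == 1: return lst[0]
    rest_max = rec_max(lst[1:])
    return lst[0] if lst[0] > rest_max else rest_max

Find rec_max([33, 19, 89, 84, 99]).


rec_max([33, 19, 89, 84, 99]): compare 33 with rec_max([19, 89, 84, 99])
rec_max([19, 89, 84, 99]): compare 19 with rec_max([89, 84, 99])
rec_max([89, 84, 99]): compare 89 with rec_max([84, 99])
rec_max([84, 99]): compare 84 with rec_max([99])
rec_max([99]) = 99  (base case)
Compare 84 with 99 -> 99
Compare 89 with 99 -> 99
Compare 19 with 99 -> 99
Compare 33 with 99 -> 99

99


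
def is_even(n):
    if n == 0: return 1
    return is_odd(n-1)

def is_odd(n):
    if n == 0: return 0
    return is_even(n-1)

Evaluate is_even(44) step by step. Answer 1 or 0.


is_even(44) = is_odd(43)
is_odd(43) = is_even(42)
is_even(42) = is_odd(41)
is_odd(41) = is_even(40)
is_even(40) = is_odd(39)
is_odd(39) = is_even(38)
is_even(38) = is_odd(37)
is_odd(37) = is_even(36)
is_even(36) = is_odd(35)
is_odd(35) = is_even(34)
is_even(34) = is_odd(33)
is_odd(33) = is_even(32)
is_even(32) = is_odd(31)
is_odd(31) = is_even(30)
is_even(30) = is_odd(29)
is_odd(29) = is_even(28)
is_even(28) = is_odd(27)
is_odd(27) = is_even(26)
is_even(26) = is_odd(25)
is_odd(25) = is_even(24)
is_even(24) = is_odd(23)
is_odd(23) = is_even(22)
is_even(22) = is_odd(21)
is_odd(21) = is_even(20)
is_even(20) = is_odd(19)
is_odd(19) = is_even(18)
is_even(18) = is_odd(17)
is_odd(17) = is_even(16)
is_even(16) = is_odd(15)
is_odd(15) = is_even(14)
is_even(14) = is_odd(13)
is_odd(13) = is_even(12)
is_even(12) = is_odd(11)
is_odd(11) = is_even(10)
is_even(10) = is_odd(9)
is_odd(9) = is_even(8)
is_even(8) = is_odd(7)
is_odd(7) = is_even(6)
is_even(6) = is_odd(5)
is_odd(5) = is_even(4)
is_even(4) = is_odd(3)
is_odd(3) = is_even(2)
is_even(2) = is_odd(1)
is_odd(1) = is_even(0)
is_even(0) = 1  (base case)
Result: 1

1


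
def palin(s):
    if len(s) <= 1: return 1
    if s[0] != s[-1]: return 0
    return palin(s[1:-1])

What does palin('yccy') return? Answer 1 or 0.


palin('yccy'): s[0]='y' == s[-1]='y' -> check palin('cc')
palin('cc'): s[0]='c' == s[-1]='c' -> check palin('')
palin(''): len <= 1 -> return 1  (base case)
Result: 1 (palindrome)

1


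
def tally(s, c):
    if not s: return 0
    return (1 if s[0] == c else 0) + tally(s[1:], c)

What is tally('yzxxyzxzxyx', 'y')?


s[0]='y' == 'y' -> 1
s[0]='z' != 'y' -> 0
s[0]='x' != 'y' -> 0
s[0]='x' != 'y' -> 0
s[0]='y' == 'y' -> 1
s[0]='z' != 'y' -> 0
s[0]='x' != 'y' -> 0
s[0]='z' != 'y' -> 0
s[0]='x' != 'y' -> 0
s[0]='y' == 'y' -> 1
s[0]='x' != 'y' -> 0
Sum: 1 + 0 + 0 + 0 + 1 + 0 + 0 + 0 + 0 + 1 + 0 = 3

3


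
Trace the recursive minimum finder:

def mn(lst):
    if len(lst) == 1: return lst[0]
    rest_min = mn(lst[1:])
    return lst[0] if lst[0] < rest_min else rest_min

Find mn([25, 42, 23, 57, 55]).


mn([25, 42, 23, 57, 55]): compare 25 with mn([42, 23, 57, 55])
mn([42, 23, 57, 55]): compare 42 with mn([23, 57, 55])
mn([23, 57, 55]): compare 23 with mn([57, 55])
mn([57, 55]): compare 57 with mn([55])
mn([55]) = 55  (base case)
Compare 57 with 55 -> 55
Compare 23 with 55 -> 23
Compare 42 with 23 -> 23
Compare 25 with 23 -> 23

23


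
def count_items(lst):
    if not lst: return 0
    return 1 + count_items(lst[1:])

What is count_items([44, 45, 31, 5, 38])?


count_items([44, 45, 31, 5, 38]) = 1 + count_items([45, 31, 5, 38])
count_items([45, 31, 5, 38]) = 1 + count_items([31, 5, 38])
count_items([31, 5, 38]) = 1 + count_items([5, 38])
count_items([5, 38]) = 1 + count_items([38])
count_items([38]) = 1 + count_items([])
count_items([]) = 0  (base case)
Unwinding: 1 + 1 + 1 + 1 + 1 + 0 = 5

5


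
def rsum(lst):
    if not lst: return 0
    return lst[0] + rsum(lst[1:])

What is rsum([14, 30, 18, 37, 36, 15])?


rsum([14, 30, 18, 37, 36, 15]) = 14 + rsum([30, 18, 37, 36, 15])
rsum([30, 18, 37, 36, 15]) = 30 + rsum([18, 37, 36, 15])
rsum([18, 37, 36, 15]) = 18 + rsum([37, 36, 15])
rsum([37, 36, 15]) = 37 + rsum([36, 15])
rsum([36, 15]) = 36 + rsum([15])
rsum([15]) = 15 + rsum([])
rsum([]) = 0  (base case)
Total: 14 + 30 + 18 + 37 + 36 + 15 + 0 = 150

150


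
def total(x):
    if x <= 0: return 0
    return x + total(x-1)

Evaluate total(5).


total(5)
= 5 + 4 + 3 + 2 + 1 + total(0)
= 5 + 4 + 3 + 2 + 1 + 0
= 15

15


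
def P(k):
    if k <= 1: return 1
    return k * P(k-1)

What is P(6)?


P(6)
= 6 * P(5)
= 6 * 5 * P(4)
= 6 * 5 * 4 * P(3)
= 6 * 5 * 4 * 3 * P(2)
= 6 * 5 * 4 * 3 * 2 * P(1)
= 6 * 5 * 4 * 3 * 2 * 1
= 720

720


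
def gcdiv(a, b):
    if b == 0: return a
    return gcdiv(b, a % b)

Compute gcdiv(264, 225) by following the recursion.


gcdiv(264, 225) = gcdiv(225, 39)
gcdiv(225, 39) = gcdiv(39, 30)
gcdiv(39, 30) = gcdiv(30, 9)
gcdiv(30, 9) = gcdiv(9, 3)
gcdiv(9, 3) = gcdiv(3, 0)
gcdiv(3, 0) = 3  (base case)

3


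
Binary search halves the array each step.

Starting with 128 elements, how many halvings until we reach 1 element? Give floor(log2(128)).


128 / 2 = 64
64 / 2 = 32
32 / 2 = 16
16 / 2 = 8
8 / 2 = 4
4 / 2 = 2
2 / 2 = 1
Reached 1 after 7 halvings

7


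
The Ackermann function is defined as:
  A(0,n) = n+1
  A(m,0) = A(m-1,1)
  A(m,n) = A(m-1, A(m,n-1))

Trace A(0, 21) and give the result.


A(0, 21) = 22
Result: A(0, 21) = 22

22


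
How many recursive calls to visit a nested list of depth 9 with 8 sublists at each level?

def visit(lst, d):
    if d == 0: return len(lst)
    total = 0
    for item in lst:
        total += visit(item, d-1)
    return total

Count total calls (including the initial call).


At depth 0 (root): 1 call
At depth 1: each of 1 parents calls visit on 8 children = 8 calls
At depth 2: each of 8 parents calls visit on 8 children = 64 calls
At depth 3: each of 64 parents calls visit on 8 children = 512 calls
At depth 4: each of 512 parents calls visit on 8 children = 4096 calls
At depth 5: each of 4096 parents calls visit on 8 children = 32768 calls
At depth 6: each of 32768 parents calls visit on 8 children = 262144 calls
At depth 7: each of 262144 parents calls visit on 8 children = 2097152 calls
At depth 8: each of 2097152 parents calls visit on 8 children = 16777216 calls
At depth 9: each of 16777216 parents calls visit on 8 children = 134217728 calls
Total: 1 + 8 + 64 + 512 + 4096 + 32768 + 262144 + 2097152 + 16777216 + 134217728 = 153391689

153391689


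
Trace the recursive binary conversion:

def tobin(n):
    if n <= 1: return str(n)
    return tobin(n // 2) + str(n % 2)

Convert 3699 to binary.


tobin(3699) = tobin(1849) + '1'
tobin(1849) = tobin(924) + '1'
tobin(924) = tobin(462) + '0'
tobin(462) = tobin(231) + '0'
tobin(231) = tobin(115) + '1'
tobin(115) = tobin(57) + '1'
tobin(57) = tobin(28) + '1'
tobin(28) = tobin(14) + '0'
tobin(14) = tobin(7) + '0'
tobin(7) = tobin(3) + '1'
tobin(3) = tobin(1) + '1'
tobin(1) = '1'  (base case)
Concatenating: '1' + '1' + '1' + '0' + '0' + '1' + '1' + '1' + '0' + '0' + '1' + '1' = '111001110011'

111001110011


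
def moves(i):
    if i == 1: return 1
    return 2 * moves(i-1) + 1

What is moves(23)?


moves(23) = 2 * moves(22) + 1
moves(22) = 2 * moves(21) + 1
moves(21) = 2 * moves(20) + 1
moves(20) = 2 * moves(19) + 1
moves(19) = 2 * moves(18) + 1
moves(18) = 2 * moves(17) + 1
moves(17) = 2 * moves(16) + 1
moves(16) = 2 * moves(15) + 1
moves(15) = 2 * moves(14) + 1
moves(14) = 2 * moves(13) + 1
moves(13) = 2 * moves(12) + 1
moves(12) = 2 * moves(11) + 1
moves(11) = 2 * moves(10) + 1
moves(10) = 2 * moves(9) + 1
moves(9) = 2 * moves(8) + 1
moves(8) = 2 * moves(7) + 1
moves(7) = 2 * moves(6) + 1
moves(6) = 2 * moves(5) + 1
moves(5) = 2 * moves(4) + 1
moves(4) = 2 * moves(3) + 1
moves(3) = 2 * moves(2) + 1
moves(2) = 2 * moves(1) + 1
moves(1) = 1  (base case)
moves(2) = 2 * 1 + 1 = 3
moves(3) = 2 * 3 + 1 = 7
moves(4) = 2 * 7 + 1 = 15
moves(5) = 2 * 15 + 1 = 31
moves(6) = 2 * 31 + 1 = 63
moves(7) = 2 * 63 + 1 = 127
moves(8) = 2 * 127 + 1 = 255
moves(9) = 2 * 255 + 1 = 511
moves(10) = 2 * 511 + 1 = 1023
moves(11) = 2 * 1023 + 1 = 2047
moves(12) = 2 * 2047 + 1 = 4095
moves(13) = 2 * 4095 + 1 = 8191
moves(14) = 2 * 8191 + 1 = 16383
moves(15) = 2 * 16383 + 1 = 32767
moves(16) = 2 * 32767 + 1 = 65535
moves(17) = 2 * 65535 + 1 = 131071
moves(18) = 2 * 131071 + 1 = 262143
moves(19) = 2 * 262143 + 1 = 524287
moves(20) = 2 * 524287 + 1 = 1048575
moves(21) = 2 * 1048575 + 1 = 2097151
moves(22) = 2 * 2097151 + 1 = 4194303
moves(23) = 2 * 4194303 + 1 = 8388607

8388607


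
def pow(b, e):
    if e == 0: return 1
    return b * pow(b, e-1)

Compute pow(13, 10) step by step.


pow(13, 10)
= 13 * pow(13, 9)
= 13 * 13 * pow(13, 8)
= 13 * 13 * 13 * pow(13, 7)
= 13 * 13 * 13 * 13 * pow(13, 6)
= 13 * 13 * 13 * 13 * 13 * pow(13, 5)
= 13 * 13 * 13 * 13 * 13 * 13 * pow(13, 4)
= 13 * 13 * 13 * 13 * 13 * 13 * 13 * pow(13, 3)
= 13 * 13 * 13 * 13 * 13 * 13 * 13 * 13 * pow(13, 2)
= 13 * 13 * 13 * 13 * 13 * 13 * 13 * 13 * 13 * pow(13, 1)
= 13 * 13 * 13 * 13 * 13 * 13 * 13 * 13 * 13 * 13 * pow(13, 0)
= 13 * 13 * 13 * 13 * 13 * 13 * 13 * 13 * 13 * 13 * 1
= 137858491849

137858491849


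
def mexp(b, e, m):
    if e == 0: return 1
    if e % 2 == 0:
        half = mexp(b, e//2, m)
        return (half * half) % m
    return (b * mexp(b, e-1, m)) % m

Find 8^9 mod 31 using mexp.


mexp(8, 9, 31): e is odd, compute mexp(8, 8, 31)
  mexp(8, 8, 31): e is even, compute mexp(8, 4, 31)
    mexp(8, 4, 31): e is even, compute mexp(8, 2, 31)
      mexp(8, 2, 31): e is even, compute mexp(8, 1, 31)
        mexp(8, 1, 31): e is odd, compute mexp(8, 0, 31)
          mexp(8, 0, 31) = 1
        (8 * 1) % 31 = 8
      half=8, (8*8) % 31 = 2
    half=2, (2*2) % 31 = 4
  half=4, (4*4) % 31 = 16
(8 * 16) % 31 = 4

4


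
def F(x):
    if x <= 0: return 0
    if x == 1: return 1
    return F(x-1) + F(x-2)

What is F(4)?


Computing F(4) bottom-up:
F(0) = 0
F(1) = 1
F(2) = F(1) + F(0) = 1 + 0 = 1
F(3) = F(2) + F(1) = 1 + 1 = 2
F(4) = F(3) + F(2) = 2 + 1 = 3

3


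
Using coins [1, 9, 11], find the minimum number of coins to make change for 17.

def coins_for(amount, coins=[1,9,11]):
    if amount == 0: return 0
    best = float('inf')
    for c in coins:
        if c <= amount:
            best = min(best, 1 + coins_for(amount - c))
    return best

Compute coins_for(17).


Building up with DP:
coins_for(0) = 0
coins_for(1) = min(1+coins_for(0)=1+0=1) = 1
coins_for(2) = min(1+coins_for(1)=1+1=2) = 2
coins_for(3) = min(1+coins_for(2)=1+2=3) = 3
coins_for(4) = min(1+coins_for(3)=1+3=4) = 4
coins_for(5) = min(1+coins_for(4)=1+4=5) = 5
coins_for(6) = min(1+coins_for(5)=1+5=6) = 6
coins_for(7) = min(1+coins_for(6)=1+6=7) = 7
coins_for(8) = min(1+coins_for(7)=1+7=8) = 8
coins_for(9) = min(1+coins_for(8)=1+8=9, 1+coins_for(0)=1+0=1) = 1
coins_for(10) = min(1+coins_for(9)=1+1=2, 1+coins_for(1)=1+1=2) = 2
coins_for(11) = min(1+coins_for(10)=1+2=3, 1+coins_for(2)=1+2=3, 1+coins_for(0)=1+0=1) = 1
coins_for(12) = min(1+coins_for(11)=1+1=2, 1+coins_for(3)=1+3=4, 1+coins_for(1)=1+1=2) = 2
coins_for(13) = min(1+coins_for(12)=1+2=3, 1+coins_for(4)=1+4=5, 1+coins_for(2)=1+2=3) = 3
coins_for(14) = min(1+coins_for(13)=1+3=4, 1+coins_for(5)=1+5=6, 1+coins_for(3)=1+3=4) = 4
coins_for(15) = min(1+coins_for(14)=1+4=5, 1+coins_for(6)=1+6=7, 1+coins_for(4)=1+4=5) = 5
coins_for(16) = min(1+coins_for(15)=1+5=6, 1+coins_for(7)=1+7=8, 1+coins_for(5)=1+5=6) = 6
coins_for(17) = min(1+coins_for(16)=1+6=7, 1+coins_for(8)=1+8=9, 1+coins_for(6)=1+6=7) = 7

7


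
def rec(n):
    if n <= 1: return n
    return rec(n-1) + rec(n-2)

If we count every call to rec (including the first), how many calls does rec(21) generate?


Let C(n) = total calls for rec(n)
C(0) = 1, C(1) = 1
C(2) = 1 + C(1) + C(0) = 1 + 1 + 1 = 3
C(3) = 1 + C(2) + C(1) = 1 + 3 + 1 = 5
C(4) = 1 + C(3) + C(2) = 1 + 5 + 3 = 9
C(5) = 1 + C(4) + C(3) = 1 + 9 + 5 = 15
C(6) = 1 + C(5) + C(4) = 1 + 15 + 9 = 25
C(7) = 1 + C(6) + C(5) = 1 + 25 + 15 = 41
C(8) = 1 + C(7) + C(6) = 1 + 41 + 25 = 67
C(9) = 1 + C(8) + C(7) = 1 + 67 + 41 = 109
C(10) = 1 + C(9) + C(8) = 1 + 109 + 67 = 177
C(11) = 1 + C(10) + C(9) = 1 + 177 + 109 = 287
C(12) = 1 + C(11) + C(10) = 1 + 287 + 177 = 465
C(13) = 1 + C(12) + C(11) = 1 + 465 + 287 = 753
C(14) = 1 + C(13) + C(12) = 1 + 753 + 465 = 1219
C(15) = 1 + C(14) + C(13) = 1 + 1219 + 753 = 1973
C(16) = 1 + C(15) + C(14) = 1 + 1973 + 1219 = 3193
C(17) = 1 + C(16) + C(15) = 1 + 3193 + 1973 = 5167
C(18) = 1 + C(17) + C(16) = 1 + 5167 + 3193 = 8361
C(19) = 1 + C(18) + C(17) = 1 + 8361 + 5167 = 13529
C(20) = 1 + C(19) + C(18) = 1 + 13529 + 8361 = 21891
C(21) = 1 + C(20) + C(19) = 1 + 21891 + 13529 = 35421

35421


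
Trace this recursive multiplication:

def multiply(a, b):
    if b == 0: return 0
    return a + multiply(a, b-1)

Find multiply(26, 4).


multiply(26, 4) = 26 + multiply(26, 3)
multiply(26, 3) = 26 + multiply(26, 2)
multiply(26, 2) = 26 + multiply(26, 1)
multiply(26, 1) = 26 + multiply(26, 0)
multiply(26, 0) = 0  (base case)
Total: 26 + 26 + 26 + 26 + 0 = 104

104


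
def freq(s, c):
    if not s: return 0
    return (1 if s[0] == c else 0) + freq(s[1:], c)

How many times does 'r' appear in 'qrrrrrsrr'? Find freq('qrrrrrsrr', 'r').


s[0]='q' != 'r' -> 0
s[0]='r' == 'r' -> 1
s[0]='r' == 'r' -> 1
s[0]='r' == 'r' -> 1
s[0]='r' == 'r' -> 1
s[0]='r' == 'r' -> 1
s[0]='s' != 'r' -> 0
s[0]='r' == 'r' -> 1
s[0]='r' == 'r' -> 1
Sum: 0 + 1 + 1 + 1 + 1 + 1 + 0 + 1 + 1 = 7

7


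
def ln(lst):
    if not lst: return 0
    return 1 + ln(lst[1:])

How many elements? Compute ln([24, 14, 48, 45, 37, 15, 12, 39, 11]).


ln([24, 14, 48, 45, 37, 15, 12, 39, 11]) = 1 + ln([14, 48, 45, 37, 15, 12, 39, 11])
ln([14, 48, 45, 37, 15, 12, 39, 11]) = 1 + ln([48, 45, 37, 15, 12, 39, 11])
ln([48, 45, 37, 15, 12, 39, 11]) = 1 + ln([45, 37, 15, 12, 39, 11])
ln([45, 37, 15, 12, 39, 11]) = 1 + ln([37, 15, 12, 39, 11])
ln([37, 15, 12, 39, 11]) = 1 + ln([15, 12, 39, 11])
ln([15, 12, 39, 11]) = 1 + ln([12, 39, 11])
ln([12, 39, 11]) = 1 + ln([39, 11])
ln([39, 11]) = 1 + ln([11])
ln([11]) = 1 + ln([])
ln([]) = 0  (base case)
Unwinding: 1 + 1 + 1 + 1 + 1 + 1 + 1 + 1 + 1 + 0 = 9

9


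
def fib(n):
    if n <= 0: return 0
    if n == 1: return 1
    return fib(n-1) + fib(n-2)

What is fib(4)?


Computing fib(4) bottom-up:
fib(0) = 0
fib(1) = 1
fib(2) = fib(1) + fib(0) = 1 + 0 = 1
fib(3) = fib(2) + fib(1) = 1 + 1 = 2
fib(4) = fib(3) + fib(2) = 2 + 1 = 3

3


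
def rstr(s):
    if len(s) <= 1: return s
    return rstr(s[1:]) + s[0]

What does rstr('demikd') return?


rstr('demikd') = rstr('emikd') + 'd'
rstr('emikd') = rstr('mikd') + 'e'
rstr('mikd') = rstr('ikd') + 'm'
rstr('ikd') = rstr('kd') + 'i'
rstr('kd') = rstr('d') + 'k'
rstr('d') = 'd'  (base case)
Concatenating: 'd' + 'k' + 'i' + 'm' + 'e' + 'd' = 'dkimed'

dkimed


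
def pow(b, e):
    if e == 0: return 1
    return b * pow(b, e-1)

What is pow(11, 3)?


pow(11, 3)
= 11 * pow(11, 2)
= 11 * 11 * pow(11, 1)
= 11 * 11 * 11 * pow(11, 0)
= 11 * 11 * 11 * 1
= 1331

1331


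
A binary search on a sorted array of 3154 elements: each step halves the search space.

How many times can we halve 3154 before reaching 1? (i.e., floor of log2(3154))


3154 / 2 = 1577
1577 / 2 = 788
788 / 2 = 394
394 / 2 = 197
197 / 2 = 98
98 / 2 = 49
49 / 2 = 24
24 / 2 = 12
12 / 2 = 6
6 / 2 = 3
3 / 2 = 1
Reached 1 after 11 halvings

11


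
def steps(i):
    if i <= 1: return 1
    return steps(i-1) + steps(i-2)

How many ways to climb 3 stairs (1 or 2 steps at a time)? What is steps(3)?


Building up from base cases:
steps(0) = 1
steps(1) = 1
steps(2) = steps(1) + steps(0) = 1 + 1 = 2
steps(3) = steps(2) + steps(1) = 2 + 1 = 3

3


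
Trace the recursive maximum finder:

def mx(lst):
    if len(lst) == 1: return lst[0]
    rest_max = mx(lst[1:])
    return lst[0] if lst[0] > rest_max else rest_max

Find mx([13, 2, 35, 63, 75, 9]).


mx([13, 2, 35, 63, 75, 9]): compare 13 with mx([2, 35, 63, 75, 9])
mx([2, 35, 63, 75, 9]): compare 2 with mx([35, 63, 75, 9])
mx([35, 63, 75, 9]): compare 35 with mx([63, 75, 9])
mx([63, 75, 9]): compare 63 with mx([75, 9])
mx([75, 9]): compare 75 with mx([9])
mx([9]) = 9  (base case)
Compare 75 with 9 -> 75
Compare 63 with 75 -> 75
Compare 35 with 75 -> 75
Compare 2 with 75 -> 75
Compare 13 with 75 -> 75

75


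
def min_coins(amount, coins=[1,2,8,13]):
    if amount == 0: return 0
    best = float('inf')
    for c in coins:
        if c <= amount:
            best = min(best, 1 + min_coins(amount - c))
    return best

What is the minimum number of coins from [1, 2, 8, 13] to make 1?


Building up with DP:
min_coins(0) = 0
min_coins(1) = min(1+min_coins(0)=1+0=1) = 1

1


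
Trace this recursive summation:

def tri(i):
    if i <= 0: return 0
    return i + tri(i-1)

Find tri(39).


tri(39)
= 39 + 38 + 37 + 36 + 35 + 34 + 33 + 32 + 31 + 30 + 29 + 28 + 27 + 26 + 25 + 24 + 23 + 22 + 21 + 20 + 19 + 18 + 17 + 16 + 15 + 14 + 13 + 12 + 11 + 10 + 9 + 8 + 7 + 6 + 5 + 4 + 3 + 2 + 1 + tri(0)
= 39 + 38 + 37 + 36 + 35 + 34 + 33 + 32 + 31 + 30 + 29 + 28 + 27 + 26 + 25 + 24 + 23 + 22 + 21 + 20 + 19 + 18 + 17 + 16 + 15 + 14 + 13 + 12 + 11 + 10 + 9 + 8 + 7 + 6 + 5 + 4 + 3 + 2 + 1 + 0
= 780

780
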